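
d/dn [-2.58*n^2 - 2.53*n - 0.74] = -5.16*n - 2.53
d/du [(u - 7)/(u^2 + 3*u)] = (-u^2 + 14*u + 21)/(u^2*(u^2 + 6*u + 9))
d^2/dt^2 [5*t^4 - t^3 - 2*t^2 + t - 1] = 60*t^2 - 6*t - 4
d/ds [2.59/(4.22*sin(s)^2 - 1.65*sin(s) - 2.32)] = (4.2735 - 21.8596*sin(s))*cos(s)/(-4.22*sin(s)^2 + 1.65*sin(s) + 2.32)^2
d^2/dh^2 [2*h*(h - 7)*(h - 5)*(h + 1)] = 24*h^2 - 132*h + 92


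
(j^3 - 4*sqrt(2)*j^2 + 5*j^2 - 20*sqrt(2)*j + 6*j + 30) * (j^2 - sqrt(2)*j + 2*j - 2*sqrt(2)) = j^5 - 5*sqrt(2)*j^4 + 7*j^4 - 35*sqrt(2)*j^3 + 24*j^3 - 56*sqrt(2)*j^2 + 98*j^2 - 42*sqrt(2)*j + 140*j - 60*sqrt(2)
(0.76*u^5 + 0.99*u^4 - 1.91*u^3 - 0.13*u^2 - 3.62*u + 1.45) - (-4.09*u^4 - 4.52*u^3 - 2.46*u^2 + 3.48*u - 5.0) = 0.76*u^5 + 5.08*u^4 + 2.61*u^3 + 2.33*u^2 - 7.1*u + 6.45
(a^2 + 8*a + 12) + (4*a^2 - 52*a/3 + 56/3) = 5*a^2 - 28*a/3 + 92/3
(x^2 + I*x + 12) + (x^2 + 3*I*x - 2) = 2*x^2 + 4*I*x + 10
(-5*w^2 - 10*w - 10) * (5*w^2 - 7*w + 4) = -25*w^4 - 15*w^3 + 30*w - 40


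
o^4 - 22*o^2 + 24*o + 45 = (o - 3)^2*(o + 1)*(o + 5)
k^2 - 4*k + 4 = (k - 2)^2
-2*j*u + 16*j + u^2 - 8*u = (-2*j + u)*(u - 8)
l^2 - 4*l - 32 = (l - 8)*(l + 4)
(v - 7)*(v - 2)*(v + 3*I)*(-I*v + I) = -I*v^4 + 3*v^3 + 10*I*v^3 - 30*v^2 - 23*I*v^2 + 69*v + 14*I*v - 42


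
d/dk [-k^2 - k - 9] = -2*k - 1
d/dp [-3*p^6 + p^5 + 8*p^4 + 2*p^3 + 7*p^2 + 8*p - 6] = -18*p^5 + 5*p^4 + 32*p^3 + 6*p^2 + 14*p + 8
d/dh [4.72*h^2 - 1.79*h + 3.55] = 9.44*h - 1.79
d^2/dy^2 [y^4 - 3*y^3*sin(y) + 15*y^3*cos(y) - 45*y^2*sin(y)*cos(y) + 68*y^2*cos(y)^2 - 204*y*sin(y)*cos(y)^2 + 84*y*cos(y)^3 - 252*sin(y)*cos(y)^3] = 3*y^3*sin(y) - 15*y^3*cos(y) - 90*y^2*sin(y) + 90*y^2*sin(2*y) - 18*y^2*cos(y) - 136*y^2*cos(2*y) + 12*y^2 + 33*y*sin(y) - 272*y*sin(2*y) + 459*y*sin(3*y) + 27*y*cos(y) - 180*y*cos(2*y) - 189*y*cos(3*y) - 126*sin(y) + 207*sin(2*y) - 126*sin(3*y) + 504*sin(4*y) - 102*cos(y) + 68*cos(2*y) - 306*cos(3*y) + 68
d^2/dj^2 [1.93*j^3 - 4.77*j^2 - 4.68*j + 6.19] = 11.58*j - 9.54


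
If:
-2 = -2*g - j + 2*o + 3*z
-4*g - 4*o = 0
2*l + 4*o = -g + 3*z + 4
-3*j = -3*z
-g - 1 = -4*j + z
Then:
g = 4/5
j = 3/5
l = 41/10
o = -4/5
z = 3/5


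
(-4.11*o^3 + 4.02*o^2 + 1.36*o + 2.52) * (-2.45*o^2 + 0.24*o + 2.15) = 10.0695*o^5 - 10.8354*o^4 - 11.2037*o^3 + 2.7954*o^2 + 3.5288*o + 5.418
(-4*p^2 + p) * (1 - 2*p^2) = 8*p^4 - 2*p^3 - 4*p^2 + p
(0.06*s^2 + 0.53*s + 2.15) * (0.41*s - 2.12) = 0.0246*s^3 + 0.0901*s^2 - 0.2421*s - 4.558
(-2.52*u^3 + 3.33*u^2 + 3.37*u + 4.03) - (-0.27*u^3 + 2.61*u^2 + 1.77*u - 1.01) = -2.25*u^3 + 0.72*u^2 + 1.6*u + 5.04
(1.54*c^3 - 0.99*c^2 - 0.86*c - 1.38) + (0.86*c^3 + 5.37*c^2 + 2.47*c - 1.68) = 2.4*c^3 + 4.38*c^2 + 1.61*c - 3.06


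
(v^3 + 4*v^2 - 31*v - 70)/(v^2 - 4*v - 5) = (v^2 + 9*v + 14)/(v + 1)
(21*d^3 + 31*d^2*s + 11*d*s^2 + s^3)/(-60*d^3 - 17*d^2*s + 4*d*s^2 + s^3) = (7*d^2 + 8*d*s + s^2)/(-20*d^2 + d*s + s^2)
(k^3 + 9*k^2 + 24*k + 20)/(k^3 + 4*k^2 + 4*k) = (k + 5)/k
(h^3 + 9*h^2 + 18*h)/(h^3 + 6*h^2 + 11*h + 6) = h*(h + 6)/(h^2 + 3*h + 2)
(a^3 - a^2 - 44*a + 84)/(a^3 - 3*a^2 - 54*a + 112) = (a - 6)/(a - 8)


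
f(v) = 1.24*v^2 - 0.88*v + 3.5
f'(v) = 2.48*v - 0.88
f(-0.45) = 4.15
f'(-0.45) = -2.00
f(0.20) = 3.37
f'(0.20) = -0.38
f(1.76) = 5.79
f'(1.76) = 3.48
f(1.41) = 4.72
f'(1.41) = 2.62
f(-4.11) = 28.06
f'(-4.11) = -11.07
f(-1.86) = 9.43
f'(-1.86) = -5.49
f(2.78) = 10.64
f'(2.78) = 6.01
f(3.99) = 19.73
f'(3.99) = 9.02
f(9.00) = 96.02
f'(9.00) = 21.44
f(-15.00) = 295.70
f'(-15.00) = -38.08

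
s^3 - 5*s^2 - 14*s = s*(s - 7)*(s + 2)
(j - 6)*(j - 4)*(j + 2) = j^3 - 8*j^2 + 4*j + 48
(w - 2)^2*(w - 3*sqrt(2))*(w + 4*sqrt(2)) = w^4 - 4*w^3 + sqrt(2)*w^3 - 20*w^2 - 4*sqrt(2)*w^2 + 4*sqrt(2)*w + 96*w - 96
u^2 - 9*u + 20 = (u - 5)*(u - 4)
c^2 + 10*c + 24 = (c + 4)*(c + 6)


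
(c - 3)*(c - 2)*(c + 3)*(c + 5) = c^4 + 3*c^3 - 19*c^2 - 27*c + 90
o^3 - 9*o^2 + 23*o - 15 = (o - 5)*(o - 3)*(o - 1)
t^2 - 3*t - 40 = (t - 8)*(t + 5)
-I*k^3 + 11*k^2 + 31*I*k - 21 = (k + 3*I)*(k + 7*I)*(-I*k + 1)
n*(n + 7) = n^2 + 7*n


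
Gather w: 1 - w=1 - w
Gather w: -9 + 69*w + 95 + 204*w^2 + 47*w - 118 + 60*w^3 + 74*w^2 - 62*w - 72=60*w^3 + 278*w^2 + 54*w - 104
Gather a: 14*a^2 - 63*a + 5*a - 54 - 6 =14*a^2 - 58*a - 60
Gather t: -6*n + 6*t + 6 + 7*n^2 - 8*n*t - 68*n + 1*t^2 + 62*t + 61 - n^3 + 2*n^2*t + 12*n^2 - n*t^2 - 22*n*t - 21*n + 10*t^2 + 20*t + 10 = -n^3 + 19*n^2 - 95*n + t^2*(11 - n) + t*(2*n^2 - 30*n + 88) + 77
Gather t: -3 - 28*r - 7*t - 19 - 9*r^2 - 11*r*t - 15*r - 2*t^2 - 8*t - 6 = -9*r^2 - 43*r - 2*t^2 + t*(-11*r - 15) - 28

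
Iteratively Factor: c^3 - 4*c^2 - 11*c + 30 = (c - 5)*(c^2 + c - 6) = (c - 5)*(c - 2)*(c + 3)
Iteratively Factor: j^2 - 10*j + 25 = (j - 5)*(j - 5)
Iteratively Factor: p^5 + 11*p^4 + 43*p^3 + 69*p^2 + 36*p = (p + 4)*(p^4 + 7*p^3 + 15*p^2 + 9*p) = (p + 3)*(p + 4)*(p^3 + 4*p^2 + 3*p) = p*(p + 3)*(p + 4)*(p^2 + 4*p + 3) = p*(p + 3)^2*(p + 4)*(p + 1)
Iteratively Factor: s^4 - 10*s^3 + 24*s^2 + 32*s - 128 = (s - 4)*(s^3 - 6*s^2 + 32) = (s - 4)^2*(s^2 - 2*s - 8) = (s - 4)^2*(s + 2)*(s - 4)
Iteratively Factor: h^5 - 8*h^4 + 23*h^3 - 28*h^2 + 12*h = (h - 3)*(h^4 - 5*h^3 + 8*h^2 - 4*h) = (h - 3)*(h - 2)*(h^3 - 3*h^2 + 2*h) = (h - 3)*(h - 2)^2*(h^2 - h) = (h - 3)*(h - 2)^2*(h - 1)*(h)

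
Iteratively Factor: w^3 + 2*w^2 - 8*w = (w + 4)*(w^2 - 2*w) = (w - 2)*(w + 4)*(w)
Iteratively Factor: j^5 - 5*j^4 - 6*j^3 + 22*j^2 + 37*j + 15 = (j + 1)*(j^4 - 6*j^3 + 22*j + 15) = (j + 1)^2*(j^3 - 7*j^2 + 7*j + 15) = (j - 3)*(j + 1)^2*(j^2 - 4*j - 5) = (j - 3)*(j + 1)^3*(j - 5)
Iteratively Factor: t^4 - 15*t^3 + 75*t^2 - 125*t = (t)*(t^3 - 15*t^2 + 75*t - 125) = t*(t - 5)*(t^2 - 10*t + 25) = t*(t - 5)^2*(t - 5)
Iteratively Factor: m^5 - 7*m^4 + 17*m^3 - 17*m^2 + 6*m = (m)*(m^4 - 7*m^3 + 17*m^2 - 17*m + 6) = m*(m - 1)*(m^3 - 6*m^2 + 11*m - 6) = m*(m - 1)^2*(m^2 - 5*m + 6) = m*(m - 3)*(m - 1)^2*(m - 2)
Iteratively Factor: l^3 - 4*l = (l - 2)*(l^2 + 2*l) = l*(l - 2)*(l + 2)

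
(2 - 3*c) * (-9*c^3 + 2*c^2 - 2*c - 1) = 27*c^4 - 24*c^3 + 10*c^2 - c - 2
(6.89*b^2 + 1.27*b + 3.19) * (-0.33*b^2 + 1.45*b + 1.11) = -2.2737*b^4 + 9.5714*b^3 + 8.4367*b^2 + 6.0352*b + 3.5409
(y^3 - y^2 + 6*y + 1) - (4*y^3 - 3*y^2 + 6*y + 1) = -3*y^3 + 2*y^2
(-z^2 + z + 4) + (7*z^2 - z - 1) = 6*z^2 + 3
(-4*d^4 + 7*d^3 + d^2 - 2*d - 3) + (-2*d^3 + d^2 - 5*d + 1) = -4*d^4 + 5*d^3 + 2*d^2 - 7*d - 2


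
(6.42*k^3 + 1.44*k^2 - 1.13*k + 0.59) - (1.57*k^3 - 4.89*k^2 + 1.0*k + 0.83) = 4.85*k^3 + 6.33*k^2 - 2.13*k - 0.24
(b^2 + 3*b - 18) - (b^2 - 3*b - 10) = 6*b - 8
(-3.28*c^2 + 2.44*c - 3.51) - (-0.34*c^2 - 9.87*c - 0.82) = -2.94*c^2 + 12.31*c - 2.69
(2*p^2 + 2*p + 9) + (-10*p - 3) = 2*p^2 - 8*p + 6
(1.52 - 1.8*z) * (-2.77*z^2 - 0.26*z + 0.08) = 4.986*z^3 - 3.7424*z^2 - 0.5392*z + 0.1216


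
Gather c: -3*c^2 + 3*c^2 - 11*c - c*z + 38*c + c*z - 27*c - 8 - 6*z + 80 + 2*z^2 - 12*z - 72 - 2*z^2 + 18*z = 0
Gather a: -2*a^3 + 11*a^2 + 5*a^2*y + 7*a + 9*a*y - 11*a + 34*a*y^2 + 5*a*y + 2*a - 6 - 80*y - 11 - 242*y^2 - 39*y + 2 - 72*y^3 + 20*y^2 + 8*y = -2*a^3 + a^2*(5*y + 11) + a*(34*y^2 + 14*y - 2) - 72*y^3 - 222*y^2 - 111*y - 15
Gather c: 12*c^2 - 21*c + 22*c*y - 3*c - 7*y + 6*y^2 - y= 12*c^2 + c*(22*y - 24) + 6*y^2 - 8*y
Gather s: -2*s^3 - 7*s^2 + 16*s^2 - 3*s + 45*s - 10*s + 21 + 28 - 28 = -2*s^3 + 9*s^2 + 32*s + 21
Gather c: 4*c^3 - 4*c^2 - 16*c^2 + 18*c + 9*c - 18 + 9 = 4*c^3 - 20*c^2 + 27*c - 9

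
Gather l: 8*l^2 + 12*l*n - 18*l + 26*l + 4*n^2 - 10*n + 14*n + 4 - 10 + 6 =8*l^2 + l*(12*n + 8) + 4*n^2 + 4*n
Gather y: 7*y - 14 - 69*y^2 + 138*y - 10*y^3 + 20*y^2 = -10*y^3 - 49*y^2 + 145*y - 14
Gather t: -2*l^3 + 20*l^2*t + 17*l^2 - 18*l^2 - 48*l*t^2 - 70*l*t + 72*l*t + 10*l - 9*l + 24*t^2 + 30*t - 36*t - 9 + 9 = -2*l^3 - l^2 + l + t^2*(24 - 48*l) + t*(20*l^2 + 2*l - 6)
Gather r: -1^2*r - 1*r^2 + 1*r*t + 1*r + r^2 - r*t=0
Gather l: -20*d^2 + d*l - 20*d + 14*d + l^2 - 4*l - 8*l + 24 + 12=-20*d^2 - 6*d + l^2 + l*(d - 12) + 36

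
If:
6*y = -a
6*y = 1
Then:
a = -1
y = 1/6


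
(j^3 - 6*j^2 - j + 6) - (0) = j^3 - 6*j^2 - j + 6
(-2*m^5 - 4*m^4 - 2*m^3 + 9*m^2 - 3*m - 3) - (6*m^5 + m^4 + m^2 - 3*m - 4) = -8*m^5 - 5*m^4 - 2*m^3 + 8*m^2 + 1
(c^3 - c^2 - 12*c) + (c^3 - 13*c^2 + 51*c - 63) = 2*c^3 - 14*c^2 + 39*c - 63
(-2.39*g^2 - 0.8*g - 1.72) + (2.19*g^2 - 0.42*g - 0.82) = -0.2*g^2 - 1.22*g - 2.54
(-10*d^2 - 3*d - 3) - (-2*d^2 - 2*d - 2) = -8*d^2 - d - 1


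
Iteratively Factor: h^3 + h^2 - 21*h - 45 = (h + 3)*(h^2 - 2*h - 15) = (h - 5)*(h + 3)*(h + 3)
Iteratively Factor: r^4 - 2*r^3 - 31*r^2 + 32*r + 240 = (r + 3)*(r^3 - 5*r^2 - 16*r + 80) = (r - 5)*(r + 3)*(r^2 - 16) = (r - 5)*(r - 4)*(r + 3)*(r + 4)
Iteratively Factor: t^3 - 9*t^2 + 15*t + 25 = (t - 5)*(t^2 - 4*t - 5) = (t - 5)^2*(t + 1)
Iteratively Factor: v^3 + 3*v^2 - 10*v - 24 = (v - 3)*(v^2 + 6*v + 8) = (v - 3)*(v + 2)*(v + 4)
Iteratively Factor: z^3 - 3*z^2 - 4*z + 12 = (z - 3)*(z^2 - 4) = (z - 3)*(z - 2)*(z + 2)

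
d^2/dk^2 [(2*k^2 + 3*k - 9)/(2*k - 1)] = -56/(8*k^3 - 12*k^2 + 6*k - 1)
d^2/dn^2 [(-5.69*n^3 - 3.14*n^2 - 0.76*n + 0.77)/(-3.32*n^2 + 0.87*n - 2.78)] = (1.13686837721616e-13*n^5 - 5.6843418860808e-14*n^4 - 61.5261259999998*n^3 - 307.380156*n^2 + 235.105008*n + 65.258582)/(36.594368*n^6 - 28.768464*n^5 + 99.46554*n^4 - 48.837015*n^3 + 83.28741*n^2 - 20.171124*n + 21.484952)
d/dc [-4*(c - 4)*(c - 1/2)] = 18 - 8*c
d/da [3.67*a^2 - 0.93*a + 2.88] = 7.34*a - 0.93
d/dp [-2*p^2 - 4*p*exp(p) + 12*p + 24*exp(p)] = -4*p*exp(p) - 4*p + 20*exp(p) + 12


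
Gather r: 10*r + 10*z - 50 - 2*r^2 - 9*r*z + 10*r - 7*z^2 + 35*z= -2*r^2 + r*(20 - 9*z) - 7*z^2 + 45*z - 50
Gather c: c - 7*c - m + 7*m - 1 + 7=-6*c + 6*m + 6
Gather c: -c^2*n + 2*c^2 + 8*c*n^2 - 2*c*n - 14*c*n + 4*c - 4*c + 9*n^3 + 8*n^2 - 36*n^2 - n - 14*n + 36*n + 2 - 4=c^2*(2 - n) + c*(8*n^2 - 16*n) + 9*n^3 - 28*n^2 + 21*n - 2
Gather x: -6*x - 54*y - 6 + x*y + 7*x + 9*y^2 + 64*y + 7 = x*(y + 1) + 9*y^2 + 10*y + 1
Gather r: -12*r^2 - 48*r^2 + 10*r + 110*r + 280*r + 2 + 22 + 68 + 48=-60*r^2 + 400*r + 140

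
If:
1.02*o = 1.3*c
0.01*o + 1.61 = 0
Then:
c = -126.32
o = -161.00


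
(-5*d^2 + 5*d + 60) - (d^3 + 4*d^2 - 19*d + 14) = -d^3 - 9*d^2 + 24*d + 46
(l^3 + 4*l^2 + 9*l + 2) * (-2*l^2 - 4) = -2*l^5 - 8*l^4 - 22*l^3 - 20*l^2 - 36*l - 8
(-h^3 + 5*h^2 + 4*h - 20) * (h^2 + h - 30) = -h^5 + 4*h^4 + 39*h^3 - 166*h^2 - 140*h + 600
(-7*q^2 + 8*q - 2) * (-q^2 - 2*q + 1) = 7*q^4 + 6*q^3 - 21*q^2 + 12*q - 2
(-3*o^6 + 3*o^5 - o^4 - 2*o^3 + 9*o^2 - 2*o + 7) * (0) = 0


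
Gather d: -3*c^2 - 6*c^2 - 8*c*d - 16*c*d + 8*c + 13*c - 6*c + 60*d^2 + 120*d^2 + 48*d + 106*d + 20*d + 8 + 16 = -9*c^2 + 15*c + 180*d^2 + d*(174 - 24*c) + 24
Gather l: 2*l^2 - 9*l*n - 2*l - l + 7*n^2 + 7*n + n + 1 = 2*l^2 + l*(-9*n - 3) + 7*n^2 + 8*n + 1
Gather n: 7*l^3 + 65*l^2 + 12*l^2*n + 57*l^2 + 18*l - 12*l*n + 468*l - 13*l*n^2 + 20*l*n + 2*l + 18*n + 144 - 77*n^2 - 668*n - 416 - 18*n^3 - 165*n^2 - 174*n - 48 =7*l^3 + 122*l^2 + 488*l - 18*n^3 + n^2*(-13*l - 242) + n*(12*l^2 + 8*l - 824) - 320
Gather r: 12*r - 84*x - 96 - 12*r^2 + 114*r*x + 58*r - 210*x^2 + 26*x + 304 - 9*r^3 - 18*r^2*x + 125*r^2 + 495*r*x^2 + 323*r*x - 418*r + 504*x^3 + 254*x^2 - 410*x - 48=-9*r^3 + r^2*(113 - 18*x) + r*(495*x^2 + 437*x - 348) + 504*x^3 + 44*x^2 - 468*x + 160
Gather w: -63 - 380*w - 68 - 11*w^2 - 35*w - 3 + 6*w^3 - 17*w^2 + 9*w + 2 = 6*w^3 - 28*w^2 - 406*w - 132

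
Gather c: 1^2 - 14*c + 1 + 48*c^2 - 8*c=48*c^2 - 22*c + 2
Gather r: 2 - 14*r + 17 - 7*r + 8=27 - 21*r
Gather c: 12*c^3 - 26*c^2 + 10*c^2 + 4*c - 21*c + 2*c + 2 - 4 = 12*c^3 - 16*c^2 - 15*c - 2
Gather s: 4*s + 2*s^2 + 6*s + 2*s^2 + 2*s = 4*s^2 + 12*s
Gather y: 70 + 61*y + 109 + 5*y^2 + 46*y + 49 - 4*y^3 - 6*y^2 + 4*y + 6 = -4*y^3 - y^2 + 111*y + 234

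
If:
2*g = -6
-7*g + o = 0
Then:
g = -3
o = -21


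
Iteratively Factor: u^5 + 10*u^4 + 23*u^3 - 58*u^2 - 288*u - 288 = (u + 2)*(u^4 + 8*u^3 + 7*u^2 - 72*u - 144) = (u - 3)*(u + 2)*(u^3 + 11*u^2 + 40*u + 48) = (u - 3)*(u + 2)*(u + 4)*(u^2 + 7*u + 12) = (u - 3)*(u + 2)*(u + 3)*(u + 4)*(u + 4)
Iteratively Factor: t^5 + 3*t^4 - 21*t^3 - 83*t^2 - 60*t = (t + 4)*(t^4 - t^3 - 17*t^2 - 15*t) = (t - 5)*(t + 4)*(t^3 + 4*t^2 + 3*t) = (t - 5)*(t + 1)*(t + 4)*(t^2 + 3*t) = t*(t - 5)*(t + 1)*(t + 4)*(t + 3)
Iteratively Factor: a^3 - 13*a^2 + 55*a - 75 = (a - 5)*(a^2 - 8*a + 15) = (a - 5)*(a - 3)*(a - 5)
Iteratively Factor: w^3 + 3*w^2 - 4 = (w + 2)*(w^2 + w - 2) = (w + 2)^2*(w - 1)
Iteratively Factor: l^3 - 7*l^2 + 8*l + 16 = (l - 4)*(l^2 - 3*l - 4) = (l - 4)^2*(l + 1)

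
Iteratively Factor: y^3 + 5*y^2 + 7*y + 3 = (y + 3)*(y^2 + 2*y + 1) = (y + 1)*(y + 3)*(y + 1)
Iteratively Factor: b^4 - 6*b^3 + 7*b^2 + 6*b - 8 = (b + 1)*(b^3 - 7*b^2 + 14*b - 8) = (b - 2)*(b + 1)*(b^2 - 5*b + 4) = (b - 2)*(b - 1)*(b + 1)*(b - 4)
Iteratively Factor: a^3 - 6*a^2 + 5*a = (a)*(a^2 - 6*a + 5) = a*(a - 5)*(a - 1)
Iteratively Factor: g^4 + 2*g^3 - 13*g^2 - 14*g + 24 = (g - 3)*(g^3 + 5*g^2 + 2*g - 8) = (g - 3)*(g + 4)*(g^2 + g - 2) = (g - 3)*(g - 1)*(g + 4)*(g + 2)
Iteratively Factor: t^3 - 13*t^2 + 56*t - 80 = (t - 5)*(t^2 - 8*t + 16) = (t - 5)*(t - 4)*(t - 4)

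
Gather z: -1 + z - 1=z - 2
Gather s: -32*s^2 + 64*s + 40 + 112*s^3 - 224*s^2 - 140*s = 112*s^3 - 256*s^2 - 76*s + 40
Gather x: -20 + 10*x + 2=10*x - 18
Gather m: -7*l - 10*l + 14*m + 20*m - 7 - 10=-17*l + 34*m - 17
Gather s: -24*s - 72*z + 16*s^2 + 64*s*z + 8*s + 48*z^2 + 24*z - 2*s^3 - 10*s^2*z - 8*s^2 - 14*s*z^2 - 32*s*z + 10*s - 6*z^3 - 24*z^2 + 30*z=-2*s^3 + s^2*(8 - 10*z) + s*(-14*z^2 + 32*z - 6) - 6*z^3 + 24*z^2 - 18*z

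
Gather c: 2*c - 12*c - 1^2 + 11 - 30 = -10*c - 20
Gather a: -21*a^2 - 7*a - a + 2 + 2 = -21*a^2 - 8*a + 4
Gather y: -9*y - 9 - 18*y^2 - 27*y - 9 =-18*y^2 - 36*y - 18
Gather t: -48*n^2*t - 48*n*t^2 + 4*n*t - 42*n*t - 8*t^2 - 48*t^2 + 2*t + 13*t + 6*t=t^2*(-48*n - 56) + t*(-48*n^2 - 38*n + 21)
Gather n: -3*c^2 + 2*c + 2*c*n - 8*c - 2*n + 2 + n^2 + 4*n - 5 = -3*c^2 - 6*c + n^2 + n*(2*c + 2) - 3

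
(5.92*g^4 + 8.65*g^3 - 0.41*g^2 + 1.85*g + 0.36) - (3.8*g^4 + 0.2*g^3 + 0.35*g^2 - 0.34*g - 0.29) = 2.12*g^4 + 8.45*g^3 - 0.76*g^2 + 2.19*g + 0.65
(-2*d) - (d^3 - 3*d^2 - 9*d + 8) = -d^3 + 3*d^2 + 7*d - 8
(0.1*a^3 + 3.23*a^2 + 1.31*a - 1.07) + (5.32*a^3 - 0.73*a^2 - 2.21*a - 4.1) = 5.42*a^3 + 2.5*a^2 - 0.9*a - 5.17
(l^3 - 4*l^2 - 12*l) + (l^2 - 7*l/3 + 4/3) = l^3 - 3*l^2 - 43*l/3 + 4/3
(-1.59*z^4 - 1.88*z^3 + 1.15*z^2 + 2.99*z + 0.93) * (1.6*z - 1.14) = -2.544*z^5 - 1.1954*z^4 + 3.9832*z^3 + 3.473*z^2 - 1.9206*z - 1.0602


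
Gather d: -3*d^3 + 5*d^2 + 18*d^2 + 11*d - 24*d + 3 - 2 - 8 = -3*d^3 + 23*d^2 - 13*d - 7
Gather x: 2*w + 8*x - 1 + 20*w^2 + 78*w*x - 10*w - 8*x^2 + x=20*w^2 - 8*w - 8*x^2 + x*(78*w + 9) - 1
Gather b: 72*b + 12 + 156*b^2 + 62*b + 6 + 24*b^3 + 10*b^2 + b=24*b^3 + 166*b^2 + 135*b + 18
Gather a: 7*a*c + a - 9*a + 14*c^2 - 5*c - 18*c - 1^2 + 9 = a*(7*c - 8) + 14*c^2 - 23*c + 8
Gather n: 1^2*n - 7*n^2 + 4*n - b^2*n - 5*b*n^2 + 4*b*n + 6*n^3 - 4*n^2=6*n^3 + n^2*(-5*b - 11) + n*(-b^2 + 4*b + 5)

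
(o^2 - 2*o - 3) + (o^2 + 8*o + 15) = 2*o^2 + 6*o + 12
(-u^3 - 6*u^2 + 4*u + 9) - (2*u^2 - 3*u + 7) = -u^3 - 8*u^2 + 7*u + 2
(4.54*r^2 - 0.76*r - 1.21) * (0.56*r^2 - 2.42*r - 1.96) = 2.5424*r^4 - 11.4124*r^3 - 7.7368*r^2 + 4.4178*r + 2.3716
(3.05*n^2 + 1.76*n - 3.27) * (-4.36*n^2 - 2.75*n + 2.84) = -13.298*n^4 - 16.0611*n^3 + 18.0792*n^2 + 13.9909*n - 9.2868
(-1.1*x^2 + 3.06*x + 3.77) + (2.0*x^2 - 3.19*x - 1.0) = 0.9*x^2 - 0.13*x + 2.77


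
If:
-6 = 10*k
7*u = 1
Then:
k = -3/5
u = 1/7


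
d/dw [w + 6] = 1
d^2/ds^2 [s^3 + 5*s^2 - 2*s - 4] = 6*s + 10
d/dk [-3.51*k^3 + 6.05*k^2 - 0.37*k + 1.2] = -10.53*k^2 + 12.1*k - 0.37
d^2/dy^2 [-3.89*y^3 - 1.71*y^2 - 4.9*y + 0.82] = -23.34*y - 3.42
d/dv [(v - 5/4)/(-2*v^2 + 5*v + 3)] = (-8*v^2 + 20*v + (4*v - 5)^2 + 12)/(4*(-2*v^2 + 5*v + 3)^2)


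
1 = 1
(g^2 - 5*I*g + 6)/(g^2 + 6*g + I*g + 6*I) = (g - 6*I)/(g + 6)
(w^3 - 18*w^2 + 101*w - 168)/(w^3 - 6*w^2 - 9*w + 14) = (w^2 - 11*w + 24)/(w^2 + w - 2)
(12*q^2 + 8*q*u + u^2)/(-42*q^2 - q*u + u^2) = (-2*q - u)/(7*q - u)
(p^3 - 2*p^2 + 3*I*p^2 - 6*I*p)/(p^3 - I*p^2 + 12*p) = (p - 2)/(p - 4*I)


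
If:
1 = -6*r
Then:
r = -1/6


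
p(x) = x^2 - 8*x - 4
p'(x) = 2*x - 8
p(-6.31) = 86.30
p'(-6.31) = -20.62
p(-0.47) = -0.02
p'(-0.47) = -8.94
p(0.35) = -6.68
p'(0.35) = -7.30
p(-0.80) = 3.04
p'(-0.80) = -9.60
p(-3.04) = 29.56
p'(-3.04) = -14.08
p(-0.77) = 2.75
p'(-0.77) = -9.54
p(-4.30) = 48.89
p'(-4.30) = -16.60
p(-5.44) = 69.11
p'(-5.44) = -18.88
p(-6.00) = 80.00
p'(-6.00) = -20.00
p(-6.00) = 80.00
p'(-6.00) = -20.00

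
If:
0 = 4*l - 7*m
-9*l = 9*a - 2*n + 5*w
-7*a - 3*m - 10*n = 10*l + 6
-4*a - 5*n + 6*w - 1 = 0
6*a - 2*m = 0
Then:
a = 8/767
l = 42/767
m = 24/767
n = -515/767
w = -296/767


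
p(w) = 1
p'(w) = 0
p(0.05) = 1.00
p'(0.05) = 0.00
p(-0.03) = 1.00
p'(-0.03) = 0.00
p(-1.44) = 1.00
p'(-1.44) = 0.00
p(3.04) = 1.00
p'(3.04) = 0.00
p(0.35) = 1.00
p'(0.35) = 0.00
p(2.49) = 1.00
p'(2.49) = 0.00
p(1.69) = 1.00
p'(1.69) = 0.00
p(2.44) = 1.00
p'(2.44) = 0.00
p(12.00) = 1.00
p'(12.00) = 0.00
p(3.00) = 1.00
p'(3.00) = 0.00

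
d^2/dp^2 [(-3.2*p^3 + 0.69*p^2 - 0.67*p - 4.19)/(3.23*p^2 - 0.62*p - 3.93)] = (-94.9176179999998*p^3 - 256.51308*p^2 - 297.226194*p - 85.017148)/(33.698267*p^6 - 19.405194*p^5 - 119.279055*p^4 + 46.98298*p^3 + 145.129005*p^2 - 28.727514*p - 60.698457)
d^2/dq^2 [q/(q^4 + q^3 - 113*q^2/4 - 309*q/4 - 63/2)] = 8*(-q*(16*q^3 + 12*q^2 - 226*q - 309)^2 + (-16*q^3 - 12*q^2 - q*(24*q^2 + 12*q - 113) + 226*q + 309)*(-4*q^4 - 4*q^3 + 113*q^2 + 309*q + 126))/(-4*q^4 - 4*q^3 + 113*q^2 + 309*q + 126)^3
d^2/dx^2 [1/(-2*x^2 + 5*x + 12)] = 2*(-4*x^2 + 10*x + (4*x - 5)^2 + 24)/(-2*x^2 + 5*x + 12)^3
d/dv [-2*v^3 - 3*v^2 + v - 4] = -6*v^2 - 6*v + 1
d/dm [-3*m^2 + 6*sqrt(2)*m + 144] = -6*m + 6*sqrt(2)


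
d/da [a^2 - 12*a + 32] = 2*a - 12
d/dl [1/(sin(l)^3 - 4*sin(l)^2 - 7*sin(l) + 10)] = (-3*sin(l)^2 + 8*sin(l) + 7)*cos(l)/(sin(l)^3 - 4*sin(l)^2 - 7*sin(l) + 10)^2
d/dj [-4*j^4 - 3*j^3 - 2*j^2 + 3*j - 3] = -16*j^3 - 9*j^2 - 4*j + 3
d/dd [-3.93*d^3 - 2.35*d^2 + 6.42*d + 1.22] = -11.79*d^2 - 4.7*d + 6.42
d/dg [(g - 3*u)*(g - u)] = 2*g - 4*u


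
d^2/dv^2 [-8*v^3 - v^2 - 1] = -48*v - 2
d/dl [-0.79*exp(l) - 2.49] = -0.79*exp(l)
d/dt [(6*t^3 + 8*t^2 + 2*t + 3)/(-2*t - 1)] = 2*(-12*t^3 - 17*t^2 - 8*t + 2)/(4*t^2 + 4*t + 1)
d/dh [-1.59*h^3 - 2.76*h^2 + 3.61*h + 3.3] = -4.77*h^2 - 5.52*h + 3.61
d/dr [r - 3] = 1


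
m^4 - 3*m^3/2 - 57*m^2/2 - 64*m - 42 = (m - 7)*(m + 3/2)*(m + 2)^2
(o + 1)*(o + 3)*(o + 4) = o^3 + 8*o^2 + 19*o + 12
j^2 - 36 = (j - 6)*(j + 6)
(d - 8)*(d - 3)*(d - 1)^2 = d^4 - 13*d^3 + 47*d^2 - 59*d + 24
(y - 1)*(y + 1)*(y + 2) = y^3 + 2*y^2 - y - 2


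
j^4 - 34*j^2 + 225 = (j - 5)*(j - 3)*(j + 3)*(j + 5)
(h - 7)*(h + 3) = h^2 - 4*h - 21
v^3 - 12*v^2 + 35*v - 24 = (v - 8)*(v - 3)*(v - 1)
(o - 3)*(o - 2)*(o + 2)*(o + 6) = o^4 + 3*o^3 - 22*o^2 - 12*o + 72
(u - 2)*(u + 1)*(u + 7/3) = u^3 + 4*u^2/3 - 13*u/3 - 14/3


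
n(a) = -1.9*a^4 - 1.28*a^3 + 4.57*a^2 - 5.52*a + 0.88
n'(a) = -7.6*a^3 - 3.84*a^2 + 9.14*a - 5.52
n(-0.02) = 0.99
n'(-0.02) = -5.70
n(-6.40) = -2628.73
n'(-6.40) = 1770.99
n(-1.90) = 11.88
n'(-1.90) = 15.38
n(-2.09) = 7.81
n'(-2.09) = 27.99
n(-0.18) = 2.03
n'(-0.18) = -7.25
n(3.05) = -174.18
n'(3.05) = -229.00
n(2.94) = -150.33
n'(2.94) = -204.97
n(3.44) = -282.20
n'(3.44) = -328.90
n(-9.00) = -11112.05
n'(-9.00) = 5141.58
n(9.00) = -13077.65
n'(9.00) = -5774.70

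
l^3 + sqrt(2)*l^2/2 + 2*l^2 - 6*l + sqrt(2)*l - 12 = (l + 2)*(l - 3*sqrt(2)/2)*(l + 2*sqrt(2))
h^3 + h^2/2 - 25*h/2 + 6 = (h - 3)*(h - 1/2)*(h + 4)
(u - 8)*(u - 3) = u^2 - 11*u + 24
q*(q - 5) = q^2 - 5*q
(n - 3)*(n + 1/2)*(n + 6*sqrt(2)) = n^3 - 5*n^2/2 + 6*sqrt(2)*n^2 - 15*sqrt(2)*n - 3*n/2 - 9*sqrt(2)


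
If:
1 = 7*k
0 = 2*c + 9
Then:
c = -9/2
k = 1/7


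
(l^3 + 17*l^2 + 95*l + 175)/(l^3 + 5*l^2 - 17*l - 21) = (l^2 + 10*l + 25)/(l^2 - 2*l - 3)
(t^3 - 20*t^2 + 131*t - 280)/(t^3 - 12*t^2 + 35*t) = (t - 8)/t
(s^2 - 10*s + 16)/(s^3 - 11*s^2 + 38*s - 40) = (s - 8)/(s^2 - 9*s + 20)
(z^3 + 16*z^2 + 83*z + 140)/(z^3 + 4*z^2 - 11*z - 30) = (z^2 + 11*z + 28)/(z^2 - z - 6)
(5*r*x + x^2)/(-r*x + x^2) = (5*r + x)/(-r + x)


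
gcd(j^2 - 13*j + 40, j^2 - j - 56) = j - 8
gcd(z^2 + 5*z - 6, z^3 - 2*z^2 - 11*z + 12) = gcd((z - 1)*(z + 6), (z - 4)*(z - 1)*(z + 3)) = z - 1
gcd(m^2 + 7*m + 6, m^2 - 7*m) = 1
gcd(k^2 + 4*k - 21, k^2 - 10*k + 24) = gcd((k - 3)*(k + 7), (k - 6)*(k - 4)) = 1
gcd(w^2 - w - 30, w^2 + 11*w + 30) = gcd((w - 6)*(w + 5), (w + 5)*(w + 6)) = w + 5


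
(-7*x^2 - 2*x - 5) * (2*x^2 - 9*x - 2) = -14*x^4 + 59*x^3 + 22*x^2 + 49*x + 10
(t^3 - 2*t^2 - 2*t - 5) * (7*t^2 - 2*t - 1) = 7*t^5 - 16*t^4 - 11*t^3 - 29*t^2 + 12*t + 5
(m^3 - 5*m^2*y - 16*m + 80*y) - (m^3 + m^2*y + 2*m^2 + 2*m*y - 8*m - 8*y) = -6*m^2*y - 2*m^2 - 2*m*y - 8*m + 88*y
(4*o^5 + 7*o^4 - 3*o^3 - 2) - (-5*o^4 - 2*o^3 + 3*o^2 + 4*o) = 4*o^5 + 12*o^4 - o^3 - 3*o^2 - 4*o - 2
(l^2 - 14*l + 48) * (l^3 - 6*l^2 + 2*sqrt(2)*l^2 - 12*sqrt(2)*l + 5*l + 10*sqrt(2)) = l^5 - 20*l^4 + 2*sqrt(2)*l^4 - 40*sqrt(2)*l^3 + 137*l^3 - 358*l^2 + 274*sqrt(2)*l^2 - 716*sqrt(2)*l + 240*l + 480*sqrt(2)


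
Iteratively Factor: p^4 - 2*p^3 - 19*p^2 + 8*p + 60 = (p - 2)*(p^3 - 19*p - 30) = (p - 2)*(p + 2)*(p^2 - 2*p - 15) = (p - 2)*(p + 2)*(p + 3)*(p - 5)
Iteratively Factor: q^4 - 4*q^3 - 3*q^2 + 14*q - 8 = (q - 4)*(q^3 - 3*q + 2) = (q - 4)*(q - 1)*(q^2 + q - 2) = (q - 4)*(q - 1)^2*(q + 2)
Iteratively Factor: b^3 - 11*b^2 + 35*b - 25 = (b - 5)*(b^2 - 6*b + 5) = (b - 5)*(b - 1)*(b - 5)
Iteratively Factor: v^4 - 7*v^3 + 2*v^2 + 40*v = (v - 5)*(v^3 - 2*v^2 - 8*v) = (v - 5)*(v + 2)*(v^2 - 4*v) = v*(v - 5)*(v + 2)*(v - 4)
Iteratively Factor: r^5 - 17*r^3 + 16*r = (r - 4)*(r^4 + 4*r^3 - r^2 - 4*r) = (r - 4)*(r + 4)*(r^3 - r) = r*(r - 4)*(r + 4)*(r^2 - 1) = r*(r - 4)*(r + 1)*(r + 4)*(r - 1)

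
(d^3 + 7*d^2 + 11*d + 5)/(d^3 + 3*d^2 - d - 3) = (d^2 + 6*d + 5)/(d^2 + 2*d - 3)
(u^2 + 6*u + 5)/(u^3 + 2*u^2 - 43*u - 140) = (u + 1)/(u^2 - 3*u - 28)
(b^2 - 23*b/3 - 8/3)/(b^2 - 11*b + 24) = (b + 1/3)/(b - 3)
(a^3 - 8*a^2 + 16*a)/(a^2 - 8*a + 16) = a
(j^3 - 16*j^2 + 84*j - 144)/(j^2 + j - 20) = (j^2 - 12*j + 36)/(j + 5)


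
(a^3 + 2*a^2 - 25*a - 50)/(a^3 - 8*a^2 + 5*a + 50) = (a + 5)/(a - 5)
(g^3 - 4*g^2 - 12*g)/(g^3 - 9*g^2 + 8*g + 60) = g/(g - 5)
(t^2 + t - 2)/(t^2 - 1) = (t + 2)/(t + 1)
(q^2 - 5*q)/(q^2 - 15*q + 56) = q*(q - 5)/(q^2 - 15*q + 56)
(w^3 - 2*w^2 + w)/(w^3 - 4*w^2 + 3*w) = (w - 1)/(w - 3)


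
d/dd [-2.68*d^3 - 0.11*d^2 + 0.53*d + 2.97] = -8.04*d^2 - 0.22*d + 0.53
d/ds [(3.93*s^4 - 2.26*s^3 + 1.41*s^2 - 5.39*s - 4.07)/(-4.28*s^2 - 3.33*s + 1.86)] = (-33.6408*s^5 - 29.5879*s^4 + 44.2908*s^3 - 40.3753*s^2 - 29.594*s - 23.5785)/(18.3184*s^4 + 28.5048*s^3 - 4.8327*s^2 - 12.3876*s + 3.4596)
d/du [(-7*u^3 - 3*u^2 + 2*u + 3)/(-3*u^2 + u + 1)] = (21*u^4 - 14*u^3 - 18*u^2 + 12*u - 1)/(9*u^4 - 6*u^3 - 5*u^2 + 2*u + 1)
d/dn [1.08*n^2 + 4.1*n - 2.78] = 2.16*n + 4.1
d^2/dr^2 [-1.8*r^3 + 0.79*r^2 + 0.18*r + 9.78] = 1.58 - 10.8*r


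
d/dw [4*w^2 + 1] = 8*w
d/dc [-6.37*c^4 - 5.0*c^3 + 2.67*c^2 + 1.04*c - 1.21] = -25.48*c^3 - 15.0*c^2 + 5.34*c + 1.04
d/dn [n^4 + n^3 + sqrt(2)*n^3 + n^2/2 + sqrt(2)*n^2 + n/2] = 4*n^3 + 3*n^2 + 3*sqrt(2)*n^2 + n + 2*sqrt(2)*n + 1/2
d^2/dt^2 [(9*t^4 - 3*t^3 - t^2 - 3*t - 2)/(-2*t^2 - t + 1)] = 2*(-36*t^6 - 54*t^5 + 27*t^4 + 91*t^3 - 33*t^2 + 39*t + 10)/(8*t^6 + 12*t^5 - 6*t^4 - 11*t^3 + 3*t^2 + 3*t - 1)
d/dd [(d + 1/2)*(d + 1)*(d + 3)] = 3*d^2 + 9*d + 5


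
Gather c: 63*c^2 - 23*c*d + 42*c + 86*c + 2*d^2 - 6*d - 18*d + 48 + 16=63*c^2 + c*(128 - 23*d) + 2*d^2 - 24*d + 64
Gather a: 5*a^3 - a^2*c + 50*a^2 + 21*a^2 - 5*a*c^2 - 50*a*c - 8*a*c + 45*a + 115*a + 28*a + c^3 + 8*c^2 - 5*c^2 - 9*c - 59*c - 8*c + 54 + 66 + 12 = 5*a^3 + a^2*(71 - c) + a*(-5*c^2 - 58*c + 188) + c^3 + 3*c^2 - 76*c + 132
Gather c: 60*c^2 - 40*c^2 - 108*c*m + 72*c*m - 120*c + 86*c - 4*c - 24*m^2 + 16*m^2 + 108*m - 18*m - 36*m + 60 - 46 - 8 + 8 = 20*c^2 + c*(-36*m - 38) - 8*m^2 + 54*m + 14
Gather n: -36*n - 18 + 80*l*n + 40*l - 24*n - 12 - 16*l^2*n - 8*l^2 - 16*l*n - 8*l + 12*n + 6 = -8*l^2 + 32*l + n*(-16*l^2 + 64*l - 48) - 24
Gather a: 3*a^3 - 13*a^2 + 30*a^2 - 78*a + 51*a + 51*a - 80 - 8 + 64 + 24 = 3*a^3 + 17*a^2 + 24*a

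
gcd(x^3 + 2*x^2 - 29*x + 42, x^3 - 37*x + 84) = x^2 + 4*x - 21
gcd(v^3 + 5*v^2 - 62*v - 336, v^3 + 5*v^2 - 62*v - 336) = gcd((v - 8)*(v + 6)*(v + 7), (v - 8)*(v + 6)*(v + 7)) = v^3 + 5*v^2 - 62*v - 336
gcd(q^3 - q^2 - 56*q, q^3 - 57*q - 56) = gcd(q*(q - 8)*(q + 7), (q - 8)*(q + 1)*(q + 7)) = q^2 - q - 56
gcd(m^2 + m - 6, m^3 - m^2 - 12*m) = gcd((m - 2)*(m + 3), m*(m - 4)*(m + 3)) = m + 3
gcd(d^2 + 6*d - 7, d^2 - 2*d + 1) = d - 1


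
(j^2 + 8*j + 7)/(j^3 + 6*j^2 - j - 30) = (j^2 + 8*j + 7)/(j^3 + 6*j^2 - j - 30)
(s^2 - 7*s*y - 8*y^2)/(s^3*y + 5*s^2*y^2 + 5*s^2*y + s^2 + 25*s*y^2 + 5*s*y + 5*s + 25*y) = (s^2 - 7*s*y - 8*y^2)/(s^3*y + 5*s^2*y^2 + 5*s^2*y + s^2 + 25*s*y^2 + 5*s*y + 5*s + 25*y)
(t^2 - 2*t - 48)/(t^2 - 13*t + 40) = (t + 6)/(t - 5)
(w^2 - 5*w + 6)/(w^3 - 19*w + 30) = 1/(w + 5)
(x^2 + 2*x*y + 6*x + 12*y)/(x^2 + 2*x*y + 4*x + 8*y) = (x + 6)/(x + 4)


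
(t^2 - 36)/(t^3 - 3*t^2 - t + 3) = (t^2 - 36)/(t^3 - 3*t^2 - t + 3)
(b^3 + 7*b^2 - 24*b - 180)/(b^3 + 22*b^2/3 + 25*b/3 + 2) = 3*(b^2 + b - 30)/(3*b^2 + 4*b + 1)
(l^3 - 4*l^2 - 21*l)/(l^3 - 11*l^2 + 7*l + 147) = l/(l - 7)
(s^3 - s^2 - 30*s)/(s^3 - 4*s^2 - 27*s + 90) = s/(s - 3)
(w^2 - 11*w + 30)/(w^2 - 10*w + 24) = (w - 5)/(w - 4)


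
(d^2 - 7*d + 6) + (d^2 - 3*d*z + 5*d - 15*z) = 2*d^2 - 3*d*z - 2*d - 15*z + 6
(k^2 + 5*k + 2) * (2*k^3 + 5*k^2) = 2*k^5 + 15*k^4 + 29*k^3 + 10*k^2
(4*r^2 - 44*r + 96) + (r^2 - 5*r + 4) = 5*r^2 - 49*r + 100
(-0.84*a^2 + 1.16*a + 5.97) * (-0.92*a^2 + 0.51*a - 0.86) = 0.7728*a^4 - 1.4956*a^3 - 4.1784*a^2 + 2.0471*a - 5.1342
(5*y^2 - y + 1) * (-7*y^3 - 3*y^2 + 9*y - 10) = -35*y^5 - 8*y^4 + 41*y^3 - 62*y^2 + 19*y - 10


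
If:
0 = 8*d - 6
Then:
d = 3/4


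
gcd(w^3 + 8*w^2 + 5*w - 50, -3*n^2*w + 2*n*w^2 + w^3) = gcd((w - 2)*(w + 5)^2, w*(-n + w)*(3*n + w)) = 1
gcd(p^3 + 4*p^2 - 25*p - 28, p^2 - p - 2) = p + 1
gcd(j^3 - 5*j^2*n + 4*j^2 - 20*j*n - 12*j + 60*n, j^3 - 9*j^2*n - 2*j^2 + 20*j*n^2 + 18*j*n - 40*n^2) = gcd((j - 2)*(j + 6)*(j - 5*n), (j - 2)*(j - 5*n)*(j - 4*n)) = j^2 - 5*j*n - 2*j + 10*n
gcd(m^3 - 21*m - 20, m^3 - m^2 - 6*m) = 1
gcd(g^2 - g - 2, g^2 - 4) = g - 2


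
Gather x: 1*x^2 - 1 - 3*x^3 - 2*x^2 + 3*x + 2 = -3*x^3 - x^2 + 3*x + 1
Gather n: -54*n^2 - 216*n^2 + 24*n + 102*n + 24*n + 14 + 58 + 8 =-270*n^2 + 150*n + 80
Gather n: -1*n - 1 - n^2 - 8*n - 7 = -n^2 - 9*n - 8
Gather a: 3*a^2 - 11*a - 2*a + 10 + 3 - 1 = 3*a^2 - 13*a + 12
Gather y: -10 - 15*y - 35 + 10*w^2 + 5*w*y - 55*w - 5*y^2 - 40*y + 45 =10*w^2 - 55*w - 5*y^2 + y*(5*w - 55)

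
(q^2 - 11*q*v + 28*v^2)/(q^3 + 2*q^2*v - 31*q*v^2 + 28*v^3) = (q - 7*v)/(q^2 + 6*q*v - 7*v^2)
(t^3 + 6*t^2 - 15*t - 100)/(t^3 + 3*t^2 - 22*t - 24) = (t^2 + 10*t + 25)/(t^2 + 7*t + 6)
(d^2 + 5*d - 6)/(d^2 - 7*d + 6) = (d + 6)/(d - 6)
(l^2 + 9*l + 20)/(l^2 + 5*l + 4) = (l + 5)/(l + 1)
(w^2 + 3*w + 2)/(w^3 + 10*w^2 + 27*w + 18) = (w + 2)/(w^2 + 9*w + 18)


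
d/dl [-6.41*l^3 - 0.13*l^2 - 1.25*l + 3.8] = -19.23*l^2 - 0.26*l - 1.25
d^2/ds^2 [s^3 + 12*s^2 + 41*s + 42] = 6*s + 24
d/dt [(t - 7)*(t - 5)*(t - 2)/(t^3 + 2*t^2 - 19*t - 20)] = 2*(8*t^4 - 78*t^3 + 149*t^2 + 420*t - 1255)/(t^6 + 4*t^5 - 34*t^4 - 116*t^3 + 281*t^2 + 760*t + 400)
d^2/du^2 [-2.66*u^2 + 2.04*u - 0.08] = -5.32000000000000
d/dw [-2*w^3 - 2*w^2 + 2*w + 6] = -6*w^2 - 4*w + 2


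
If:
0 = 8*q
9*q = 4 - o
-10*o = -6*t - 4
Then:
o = 4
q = 0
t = 6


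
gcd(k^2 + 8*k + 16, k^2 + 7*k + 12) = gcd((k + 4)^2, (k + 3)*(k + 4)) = k + 4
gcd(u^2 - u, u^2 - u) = u^2 - u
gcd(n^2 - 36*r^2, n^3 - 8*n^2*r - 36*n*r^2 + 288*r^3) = -n^2 + 36*r^2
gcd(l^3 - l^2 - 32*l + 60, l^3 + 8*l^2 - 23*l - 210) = l^2 + l - 30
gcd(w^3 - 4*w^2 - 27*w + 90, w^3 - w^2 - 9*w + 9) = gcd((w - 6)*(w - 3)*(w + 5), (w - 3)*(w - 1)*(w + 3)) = w - 3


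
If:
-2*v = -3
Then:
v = 3/2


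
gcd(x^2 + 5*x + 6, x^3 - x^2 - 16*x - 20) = x + 2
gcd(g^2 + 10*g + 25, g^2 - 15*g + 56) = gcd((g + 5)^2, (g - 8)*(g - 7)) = 1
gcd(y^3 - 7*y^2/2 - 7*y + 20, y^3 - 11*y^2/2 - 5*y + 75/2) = y + 5/2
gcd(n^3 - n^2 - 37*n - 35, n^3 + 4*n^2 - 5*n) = n + 5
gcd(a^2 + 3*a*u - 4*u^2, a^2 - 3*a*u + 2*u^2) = -a + u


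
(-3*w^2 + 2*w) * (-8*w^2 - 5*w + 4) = 24*w^4 - w^3 - 22*w^2 + 8*w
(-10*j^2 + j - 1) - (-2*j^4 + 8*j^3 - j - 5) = 2*j^4 - 8*j^3 - 10*j^2 + 2*j + 4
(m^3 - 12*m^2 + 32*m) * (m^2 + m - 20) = m^5 - 11*m^4 + 272*m^2 - 640*m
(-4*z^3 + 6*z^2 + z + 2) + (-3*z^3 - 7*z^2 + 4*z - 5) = -7*z^3 - z^2 + 5*z - 3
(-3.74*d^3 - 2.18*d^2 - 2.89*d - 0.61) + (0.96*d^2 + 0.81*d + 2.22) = -3.74*d^3 - 1.22*d^2 - 2.08*d + 1.61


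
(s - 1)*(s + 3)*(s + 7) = s^3 + 9*s^2 + 11*s - 21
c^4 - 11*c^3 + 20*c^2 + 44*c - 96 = (c - 8)*(c - 3)*(c - 2)*(c + 2)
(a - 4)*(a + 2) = a^2 - 2*a - 8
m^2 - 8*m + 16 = (m - 4)^2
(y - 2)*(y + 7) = y^2 + 5*y - 14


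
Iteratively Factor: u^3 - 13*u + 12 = (u - 1)*(u^2 + u - 12) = (u - 1)*(u + 4)*(u - 3)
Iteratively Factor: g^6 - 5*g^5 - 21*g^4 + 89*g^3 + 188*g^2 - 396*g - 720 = (g + 2)*(g^5 - 7*g^4 - 7*g^3 + 103*g^2 - 18*g - 360) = (g - 4)*(g + 2)*(g^4 - 3*g^3 - 19*g^2 + 27*g + 90) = (g - 4)*(g + 2)*(g + 3)*(g^3 - 6*g^2 - g + 30) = (g - 4)*(g - 3)*(g + 2)*(g + 3)*(g^2 - 3*g - 10) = (g - 4)*(g - 3)*(g + 2)^2*(g + 3)*(g - 5)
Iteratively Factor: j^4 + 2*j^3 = (j)*(j^3 + 2*j^2) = j*(j + 2)*(j^2) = j^2*(j + 2)*(j)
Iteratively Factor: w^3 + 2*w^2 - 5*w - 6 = (w - 2)*(w^2 + 4*w + 3) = (w - 2)*(w + 1)*(w + 3)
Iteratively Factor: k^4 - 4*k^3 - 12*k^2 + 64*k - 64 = (k - 4)*(k^3 - 12*k + 16) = (k - 4)*(k + 4)*(k^2 - 4*k + 4) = (k - 4)*(k - 2)*(k + 4)*(k - 2)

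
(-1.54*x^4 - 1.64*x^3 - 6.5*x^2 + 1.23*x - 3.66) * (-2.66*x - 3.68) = 4.0964*x^5 + 10.0296*x^4 + 23.3252*x^3 + 20.6482*x^2 + 5.2092*x + 13.4688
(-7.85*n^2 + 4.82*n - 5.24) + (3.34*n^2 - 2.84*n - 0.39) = -4.51*n^2 + 1.98*n - 5.63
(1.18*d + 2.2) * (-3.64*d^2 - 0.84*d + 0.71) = -4.2952*d^3 - 8.9992*d^2 - 1.0102*d + 1.562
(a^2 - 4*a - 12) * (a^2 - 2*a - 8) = a^4 - 6*a^3 - 12*a^2 + 56*a + 96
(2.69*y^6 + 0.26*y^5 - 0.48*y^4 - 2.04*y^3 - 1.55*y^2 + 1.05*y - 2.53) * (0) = 0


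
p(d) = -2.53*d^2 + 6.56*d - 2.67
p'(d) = 6.56 - 5.06*d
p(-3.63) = -59.82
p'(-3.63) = 24.93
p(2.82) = -4.29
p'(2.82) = -7.71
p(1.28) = 1.58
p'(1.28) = 0.08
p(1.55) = 1.42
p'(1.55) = -1.28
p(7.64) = -100.23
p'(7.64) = -32.10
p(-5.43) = -112.89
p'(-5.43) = 34.04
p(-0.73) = -8.81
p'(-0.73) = 10.25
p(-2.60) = -36.83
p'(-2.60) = 19.72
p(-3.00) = -45.12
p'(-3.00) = 21.74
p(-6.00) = -133.11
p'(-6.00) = 36.92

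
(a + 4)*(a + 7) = a^2 + 11*a + 28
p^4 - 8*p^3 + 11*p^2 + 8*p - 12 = (p - 6)*(p - 2)*(p - 1)*(p + 1)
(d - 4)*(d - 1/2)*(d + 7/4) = d^3 - 11*d^2/4 - 47*d/8 + 7/2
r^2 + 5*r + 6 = (r + 2)*(r + 3)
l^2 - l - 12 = (l - 4)*(l + 3)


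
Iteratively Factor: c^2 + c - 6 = (c + 3)*(c - 2)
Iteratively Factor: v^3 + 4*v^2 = (v)*(v^2 + 4*v) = v^2*(v + 4)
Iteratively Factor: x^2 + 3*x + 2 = (x + 2)*(x + 1)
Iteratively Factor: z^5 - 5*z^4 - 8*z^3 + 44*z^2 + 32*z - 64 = (z - 4)*(z^4 - z^3 - 12*z^2 - 4*z + 16) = (z - 4)*(z + 2)*(z^3 - 3*z^2 - 6*z + 8) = (z - 4)*(z + 2)^2*(z^2 - 5*z + 4) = (z - 4)^2*(z + 2)^2*(z - 1)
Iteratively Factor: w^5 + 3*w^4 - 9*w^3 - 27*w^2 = (w - 3)*(w^4 + 6*w^3 + 9*w^2) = w*(w - 3)*(w^3 + 6*w^2 + 9*w) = w*(w - 3)*(w + 3)*(w^2 + 3*w) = w^2*(w - 3)*(w + 3)*(w + 3)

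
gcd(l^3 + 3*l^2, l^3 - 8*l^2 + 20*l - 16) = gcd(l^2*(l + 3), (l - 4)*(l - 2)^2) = 1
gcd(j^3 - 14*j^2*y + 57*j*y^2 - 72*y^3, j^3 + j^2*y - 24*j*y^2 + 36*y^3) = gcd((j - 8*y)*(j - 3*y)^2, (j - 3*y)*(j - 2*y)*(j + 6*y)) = -j + 3*y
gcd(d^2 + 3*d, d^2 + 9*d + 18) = d + 3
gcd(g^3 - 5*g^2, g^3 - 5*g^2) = g^3 - 5*g^2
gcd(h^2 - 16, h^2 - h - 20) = h + 4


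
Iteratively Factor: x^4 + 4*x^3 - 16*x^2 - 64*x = (x)*(x^3 + 4*x^2 - 16*x - 64) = x*(x - 4)*(x^2 + 8*x + 16) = x*(x - 4)*(x + 4)*(x + 4)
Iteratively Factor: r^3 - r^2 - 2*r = (r - 2)*(r^2 + r) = (r - 2)*(r + 1)*(r)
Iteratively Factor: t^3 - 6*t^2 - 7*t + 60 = (t - 4)*(t^2 - 2*t - 15) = (t - 4)*(t + 3)*(t - 5)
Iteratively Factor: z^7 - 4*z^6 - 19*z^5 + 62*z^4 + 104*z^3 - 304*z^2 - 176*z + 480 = (z - 2)*(z^6 - 2*z^5 - 23*z^4 + 16*z^3 + 136*z^2 - 32*z - 240) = (z - 2)^2*(z^5 - 23*z^3 - 30*z^2 + 76*z + 120) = (z - 2)^2*(z + 2)*(z^4 - 2*z^3 - 19*z^2 + 8*z + 60) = (z - 2)^2*(z + 2)^2*(z^3 - 4*z^2 - 11*z + 30) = (z - 2)^2*(z + 2)^2*(z + 3)*(z^2 - 7*z + 10) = (z - 2)^3*(z + 2)^2*(z + 3)*(z - 5)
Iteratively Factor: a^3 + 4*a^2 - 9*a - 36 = (a + 4)*(a^2 - 9) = (a - 3)*(a + 4)*(a + 3)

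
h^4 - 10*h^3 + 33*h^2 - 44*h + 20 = (h - 5)*(h - 2)^2*(h - 1)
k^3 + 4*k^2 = k^2*(k + 4)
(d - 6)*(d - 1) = d^2 - 7*d + 6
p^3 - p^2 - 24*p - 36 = (p - 6)*(p + 2)*(p + 3)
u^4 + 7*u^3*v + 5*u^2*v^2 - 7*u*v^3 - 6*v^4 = (u - v)*(u + v)^2*(u + 6*v)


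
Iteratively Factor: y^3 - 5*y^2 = (y - 5)*(y^2) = y*(y - 5)*(y)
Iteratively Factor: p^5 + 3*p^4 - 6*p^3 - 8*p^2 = (p)*(p^4 + 3*p^3 - 6*p^2 - 8*p) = p*(p - 2)*(p^3 + 5*p^2 + 4*p) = p*(p - 2)*(p + 4)*(p^2 + p) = p*(p - 2)*(p + 1)*(p + 4)*(p)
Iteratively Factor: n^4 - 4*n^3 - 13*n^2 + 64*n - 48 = (n - 3)*(n^3 - n^2 - 16*n + 16) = (n - 3)*(n + 4)*(n^2 - 5*n + 4) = (n - 4)*(n - 3)*(n + 4)*(n - 1)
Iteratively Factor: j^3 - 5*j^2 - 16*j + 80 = (j - 5)*(j^2 - 16) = (j - 5)*(j + 4)*(j - 4)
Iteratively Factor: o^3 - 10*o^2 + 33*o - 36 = (o - 3)*(o^2 - 7*o + 12) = (o - 4)*(o - 3)*(o - 3)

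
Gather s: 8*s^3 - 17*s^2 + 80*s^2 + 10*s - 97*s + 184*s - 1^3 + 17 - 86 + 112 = 8*s^3 + 63*s^2 + 97*s + 42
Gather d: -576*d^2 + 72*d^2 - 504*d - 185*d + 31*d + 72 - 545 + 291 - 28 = -504*d^2 - 658*d - 210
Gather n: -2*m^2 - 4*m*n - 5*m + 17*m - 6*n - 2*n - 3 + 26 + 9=-2*m^2 + 12*m + n*(-4*m - 8) + 32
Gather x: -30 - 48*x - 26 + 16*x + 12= -32*x - 44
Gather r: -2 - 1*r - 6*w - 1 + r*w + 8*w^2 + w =r*(w - 1) + 8*w^2 - 5*w - 3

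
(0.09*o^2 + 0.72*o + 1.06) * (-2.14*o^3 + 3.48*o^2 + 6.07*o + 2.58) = -0.1926*o^5 - 1.2276*o^4 + 0.7835*o^3 + 8.2914*o^2 + 8.2918*o + 2.7348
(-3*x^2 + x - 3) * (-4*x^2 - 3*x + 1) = 12*x^4 + 5*x^3 + 6*x^2 + 10*x - 3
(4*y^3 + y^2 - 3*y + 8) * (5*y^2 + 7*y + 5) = 20*y^5 + 33*y^4 + 12*y^3 + 24*y^2 + 41*y + 40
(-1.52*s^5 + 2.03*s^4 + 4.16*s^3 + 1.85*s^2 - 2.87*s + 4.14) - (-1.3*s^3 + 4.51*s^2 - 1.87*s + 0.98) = -1.52*s^5 + 2.03*s^4 + 5.46*s^3 - 2.66*s^2 - 1.0*s + 3.16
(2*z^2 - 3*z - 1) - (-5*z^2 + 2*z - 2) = 7*z^2 - 5*z + 1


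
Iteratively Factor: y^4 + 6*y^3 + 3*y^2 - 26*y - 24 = (y + 3)*(y^3 + 3*y^2 - 6*y - 8) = (y + 1)*(y + 3)*(y^2 + 2*y - 8) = (y - 2)*(y + 1)*(y + 3)*(y + 4)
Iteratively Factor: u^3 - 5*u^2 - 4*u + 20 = (u - 2)*(u^2 - 3*u - 10) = (u - 5)*(u - 2)*(u + 2)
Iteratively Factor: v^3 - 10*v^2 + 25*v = (v - 5)*(v^2 - 5*v) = (v - 5)^2*(v)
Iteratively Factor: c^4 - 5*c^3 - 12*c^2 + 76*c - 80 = (c - 5)*(c^3 - 12*c + 16) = (c - 5)*(c + 4)*(c^2 - 4*c + 4) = (c - 5)*(c - 2)*(c + 4)*(c - 2)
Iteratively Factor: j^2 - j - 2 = (j + 1)*(j - 2)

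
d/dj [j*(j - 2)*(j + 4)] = 3*j^2 + 4*j - 8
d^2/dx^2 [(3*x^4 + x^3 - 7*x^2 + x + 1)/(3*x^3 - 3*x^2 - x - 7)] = 4*(-9*x^6 + 126*x^5 + 144*x^4 - 460*x^3 + 744*x^2 + 78*x - 185)/(27*x^9 - 81*x^8 + 54*x^7 - 162*x^6 + 360*x^5 - 72*x^4 + 314*x^3 - 462*x^2 - 147*x - 343)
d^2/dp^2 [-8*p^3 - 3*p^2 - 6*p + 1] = -48*p - 6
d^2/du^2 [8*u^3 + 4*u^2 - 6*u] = 48*u + 8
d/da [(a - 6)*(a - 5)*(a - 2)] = 3*a^2 - 26*a + 52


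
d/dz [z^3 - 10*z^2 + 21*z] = 3*z^2 - 20*z + 21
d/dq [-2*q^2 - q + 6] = -4*q - 1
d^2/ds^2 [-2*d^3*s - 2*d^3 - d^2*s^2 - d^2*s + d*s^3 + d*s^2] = 2*d*(-d + 3*s + 1)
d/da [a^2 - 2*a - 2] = 2*a - 2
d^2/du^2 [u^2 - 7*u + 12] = 2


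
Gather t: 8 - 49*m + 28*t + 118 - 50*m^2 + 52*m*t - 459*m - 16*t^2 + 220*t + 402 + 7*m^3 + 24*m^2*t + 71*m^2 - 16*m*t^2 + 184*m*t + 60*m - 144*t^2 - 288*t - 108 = 7*m^3 + 21*m^2 - 448*m + t^2*(-16*m - 160) + t*(24*m^2 + 236*m - 40) + 420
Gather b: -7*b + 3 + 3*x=-7*b + 3*x + 3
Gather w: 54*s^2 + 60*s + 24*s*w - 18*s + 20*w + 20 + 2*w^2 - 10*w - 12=54*s^2 + 42*s + 2*w^2 + w*(24*s + 10) + 8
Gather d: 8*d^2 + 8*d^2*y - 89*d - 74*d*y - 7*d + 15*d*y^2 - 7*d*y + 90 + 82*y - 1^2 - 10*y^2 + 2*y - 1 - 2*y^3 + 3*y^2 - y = d^2*(8*y + 8) + d*(15*y^2 - 81*y - 96) - 2*y^3 - 7*y^2 + 83*y + 88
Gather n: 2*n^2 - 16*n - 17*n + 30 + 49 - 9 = 2*n^2 - 33*n + 70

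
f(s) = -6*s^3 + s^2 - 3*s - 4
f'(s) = -18*s^2 + 2*s - 3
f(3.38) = -234.40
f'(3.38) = -201.88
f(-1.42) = 19.46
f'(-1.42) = -42.14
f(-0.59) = -0.65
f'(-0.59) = -10.45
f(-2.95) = 167.59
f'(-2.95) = -165.54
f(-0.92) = 4.28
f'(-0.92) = -20.08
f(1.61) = -31.28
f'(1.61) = -46.44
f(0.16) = -4.48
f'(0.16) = -3.14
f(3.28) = -214.81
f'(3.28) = -190.09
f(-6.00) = 1346.00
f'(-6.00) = -663.00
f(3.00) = -166.00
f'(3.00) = -159.00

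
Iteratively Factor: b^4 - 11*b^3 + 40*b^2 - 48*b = (b - 3)*(b^3 - 8*b^2 + 16*b) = b*(b - 3)*(b^2 - 8*b + 16) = b*(b - 4)*(b - 3)*(b - 4)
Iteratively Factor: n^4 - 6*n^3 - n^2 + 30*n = (n - 5)*(n^3 - n^2 - 6*n) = (n - 5)*(n - 3)*(n^2 + 2*n) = n*(n - 5)*(n - 3)*(n + 2)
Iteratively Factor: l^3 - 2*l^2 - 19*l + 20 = (l + 4)*(l^2 - 6*l + 5) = (l - 5)*(l + 4)*(l - 1)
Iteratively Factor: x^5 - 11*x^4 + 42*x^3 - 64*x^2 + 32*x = (x - 1)*(x^4 - 10*x^3 + 32*x^2 - 32*x) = (x - 2)*(x - 1)*(x^3 - 8*x^2 + 16*x) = (x - 4)*(x - 2)*(x - 1)*(x^2 - 4*x) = x*(x - 4)*(x - 2)*(x - 1)*(x - 4)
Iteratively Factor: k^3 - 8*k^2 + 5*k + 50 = (k + 2)*(k^2 - 10*k + 25) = (k - 5)*(k + 2)*(k - 5)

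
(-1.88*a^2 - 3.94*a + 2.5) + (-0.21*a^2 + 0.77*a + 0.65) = -2.09*a^2 - 3.17*a + 3.15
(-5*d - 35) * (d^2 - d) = -5*d^3 - 30*d^2 + 35*d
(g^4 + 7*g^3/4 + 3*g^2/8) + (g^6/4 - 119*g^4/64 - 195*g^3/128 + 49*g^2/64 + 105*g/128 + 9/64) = g^6/4 - 55*g^4/64 + 29*g^3/128 + 73*g^2/64 + 105*g/128 + 9/64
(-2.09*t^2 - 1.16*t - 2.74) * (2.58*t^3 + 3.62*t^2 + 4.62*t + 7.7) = -5.3922*t^5 - 10.5586*t^4 - 20.9242*t^3 - 31.371*t^2 - 21.5908*t - 21.098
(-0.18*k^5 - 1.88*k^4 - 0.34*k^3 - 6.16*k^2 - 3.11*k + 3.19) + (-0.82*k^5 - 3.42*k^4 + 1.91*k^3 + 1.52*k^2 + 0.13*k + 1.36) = -1.0*k^5 - 5.3*k^4 + 1.57*k^3 - 4.64*k^2 - 2.98*k + 4.55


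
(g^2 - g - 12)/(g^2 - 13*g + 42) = (g^2 - g - 12)/(g^2 - 13*g + 42)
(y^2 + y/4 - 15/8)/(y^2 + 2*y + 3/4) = (4*y - 5)/(2*(2*y + 1))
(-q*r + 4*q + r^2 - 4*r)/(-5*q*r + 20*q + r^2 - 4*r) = (q - r)/(5*q - r)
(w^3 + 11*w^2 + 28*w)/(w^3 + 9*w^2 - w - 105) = w*(w + 4)/(w^2 + 2*w - 15)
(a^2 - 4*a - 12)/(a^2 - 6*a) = (a + 2)/a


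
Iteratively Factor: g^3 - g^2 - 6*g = (g)*(g^2 - g - 6) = g*(g - 3)*(g + 2)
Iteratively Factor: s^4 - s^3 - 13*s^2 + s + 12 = (s - 4)*(s^3 + 3*s^2 - s - 3) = (s - 4)*(s + 1)*(s^2 + 2*s - 3) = (s - 4)*(s + 1)*(s + 3)*(s - 1)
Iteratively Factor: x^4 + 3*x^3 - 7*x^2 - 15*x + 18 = (x - 1)*(x^3 + 4*x^2 - 3*x - 18) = (x - 1)*(x + 3)*(x^2 + x - 6) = (x - 1)*(x + 3)^2*(x - 2)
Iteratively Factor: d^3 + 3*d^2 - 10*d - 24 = (d - 3)*(d^2 + 6*d + 8) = (d - 3)*(d + 2)*(d + 4)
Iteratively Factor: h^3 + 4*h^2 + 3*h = (h + 1)*(h^2 + 3*h) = h*(h + 1)*(h + 3)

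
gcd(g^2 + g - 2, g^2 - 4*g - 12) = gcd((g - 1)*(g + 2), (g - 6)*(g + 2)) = g + 2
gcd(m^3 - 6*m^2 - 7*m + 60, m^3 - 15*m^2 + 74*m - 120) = m^2 - 9*m + 20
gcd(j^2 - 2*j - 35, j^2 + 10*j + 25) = j + 5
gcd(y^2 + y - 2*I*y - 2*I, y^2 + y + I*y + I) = y + 1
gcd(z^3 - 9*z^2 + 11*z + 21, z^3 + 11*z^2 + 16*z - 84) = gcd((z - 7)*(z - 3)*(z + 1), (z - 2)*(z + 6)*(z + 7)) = 1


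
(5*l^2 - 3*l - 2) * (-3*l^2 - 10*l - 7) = -15*l^4 - 41*l^3 + l^2 + 41*l + 14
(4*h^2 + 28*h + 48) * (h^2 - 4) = 4*h^4 + 28*h^3 + 32*h^2 - 112*h - 192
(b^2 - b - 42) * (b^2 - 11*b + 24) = b^4 - 12*b^3 - 7*b^2 + 438*b - 1008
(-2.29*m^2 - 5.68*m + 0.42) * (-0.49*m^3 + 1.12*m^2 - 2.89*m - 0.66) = 1.1221*m^5 + 0.218399999999999*m^4 + 0.0507*m^3 + 18.397*m^2 + 2.535*m - 0.2772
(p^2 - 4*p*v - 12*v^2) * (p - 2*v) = p^3 - 6*p^2*v - 4*p*v^2 + 24*v^3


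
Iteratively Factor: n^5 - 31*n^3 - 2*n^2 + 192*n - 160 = (n - 1)*(n^4 + n^3 - 30*n^2 - 32*n + 160) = (n - 5)*(n - 1)*(n^3 + 6*n^2 - 32) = (n - 5)*(n - 2)*(n - 1)*(n^2 + 8*n + 16) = (n - 5)*(n - 2)*(n - 1)*(n + 4)*(n + 4)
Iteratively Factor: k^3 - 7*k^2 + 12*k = (k - 4)*(k^2 - 3*k) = (k - 4)*(k - 3)*(k)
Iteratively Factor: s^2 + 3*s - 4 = (s - 1)*(s + 4)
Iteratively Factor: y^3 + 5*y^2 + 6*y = (y + 3)*(y^2 + 2*y) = (y + 2)*(y + 3)*(y)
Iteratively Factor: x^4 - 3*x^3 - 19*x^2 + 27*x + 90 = (x - 5)*(x^3 + 2*x^2 - 9*x - 18) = (x - 5)*(x + 2)*(x^2 - 9) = (x - 5)*(x + 2)*(x + 3)*(x - 3)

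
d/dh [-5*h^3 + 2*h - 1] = 2 - 15*h^2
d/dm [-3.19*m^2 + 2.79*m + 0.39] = 2.79 - 6.38*m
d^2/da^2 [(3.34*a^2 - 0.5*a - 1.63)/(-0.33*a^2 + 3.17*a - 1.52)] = (-6.879048*a^3 + 11.117106*a^2 - 11.735658*a + 20.509126)/(0.035937*a^6 - 1.035639*a^5 + 10.444995*a^4 - 41.395445*a^3 + 48.11028*a^2 - 21.971904*a + 3.511808)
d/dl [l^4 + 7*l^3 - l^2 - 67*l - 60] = 4*l^3 + 21*l^2 - 2*l - 67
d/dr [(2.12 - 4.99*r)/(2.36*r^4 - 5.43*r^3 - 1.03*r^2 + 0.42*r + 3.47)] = (35.3292*r^4 - 74.2042*r^3 + 29.3951*r^2 + 4.3672*r - 18.2057)/(5.5696*r^8 - 25.6296*r^7 + 24.6233*r^6 + 13.1682*r^5 + 12.8781*r^4 - 38.5494*r^3 - 6.9718*r^2 + 2.9148*r + 12.0409)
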